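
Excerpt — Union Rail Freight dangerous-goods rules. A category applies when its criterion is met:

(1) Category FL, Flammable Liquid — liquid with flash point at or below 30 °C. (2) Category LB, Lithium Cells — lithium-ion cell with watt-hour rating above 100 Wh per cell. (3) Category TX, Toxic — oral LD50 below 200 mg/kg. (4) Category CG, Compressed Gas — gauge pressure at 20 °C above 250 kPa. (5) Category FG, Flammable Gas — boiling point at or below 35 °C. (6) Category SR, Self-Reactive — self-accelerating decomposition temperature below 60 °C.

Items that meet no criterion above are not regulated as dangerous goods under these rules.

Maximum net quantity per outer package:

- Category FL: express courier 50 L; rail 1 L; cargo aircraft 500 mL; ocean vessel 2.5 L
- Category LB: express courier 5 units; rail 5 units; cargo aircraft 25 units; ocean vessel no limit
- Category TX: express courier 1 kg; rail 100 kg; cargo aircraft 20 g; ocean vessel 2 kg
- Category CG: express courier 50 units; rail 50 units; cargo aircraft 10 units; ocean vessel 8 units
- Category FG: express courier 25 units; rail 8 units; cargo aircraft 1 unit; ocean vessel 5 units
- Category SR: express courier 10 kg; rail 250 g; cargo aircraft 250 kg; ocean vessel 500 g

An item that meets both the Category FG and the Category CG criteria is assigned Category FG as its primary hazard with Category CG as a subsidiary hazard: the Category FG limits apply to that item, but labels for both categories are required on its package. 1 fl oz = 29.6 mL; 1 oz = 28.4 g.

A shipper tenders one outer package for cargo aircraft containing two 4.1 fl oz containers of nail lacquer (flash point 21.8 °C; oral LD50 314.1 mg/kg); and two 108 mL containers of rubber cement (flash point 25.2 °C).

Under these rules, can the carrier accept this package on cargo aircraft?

Yes

Nail lacquer: flash point 21.8 °C ≤ 30 °C → Category FL (Flammable Liquid).
The rubber cement has flash point 25.2 °C, which is ≤ 30 °C, so it is Category FL (Flammable Liquid).
Total Category FL: (two 4.1 fl oz containers = 242.72 mL) + (two 108 mL containers = 216 mL) = 458.72 mL.
That is within the Category FL cargo aircraft limit of 500 mL.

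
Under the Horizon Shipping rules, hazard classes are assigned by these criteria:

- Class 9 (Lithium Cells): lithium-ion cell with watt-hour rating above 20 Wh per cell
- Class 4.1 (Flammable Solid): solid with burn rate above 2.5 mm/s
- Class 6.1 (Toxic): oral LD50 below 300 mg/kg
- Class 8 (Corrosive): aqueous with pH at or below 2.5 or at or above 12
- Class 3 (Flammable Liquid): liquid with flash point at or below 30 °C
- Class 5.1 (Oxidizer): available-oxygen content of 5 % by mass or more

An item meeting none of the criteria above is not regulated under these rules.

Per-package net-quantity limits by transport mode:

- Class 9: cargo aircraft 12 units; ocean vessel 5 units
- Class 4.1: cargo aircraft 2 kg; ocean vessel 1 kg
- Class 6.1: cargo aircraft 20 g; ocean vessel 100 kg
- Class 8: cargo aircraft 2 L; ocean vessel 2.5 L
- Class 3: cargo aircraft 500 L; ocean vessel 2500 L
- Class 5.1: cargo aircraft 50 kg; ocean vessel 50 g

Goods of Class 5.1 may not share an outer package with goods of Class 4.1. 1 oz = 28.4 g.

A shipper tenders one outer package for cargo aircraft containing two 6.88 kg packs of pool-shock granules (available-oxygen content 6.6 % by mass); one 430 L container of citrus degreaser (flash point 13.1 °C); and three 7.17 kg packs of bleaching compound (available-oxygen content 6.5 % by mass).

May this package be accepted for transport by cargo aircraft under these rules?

Yes

Available-oxygen content 6.6 % by mass meets the Class 5.1 criterion (Oxidizer), so the pool-shock granules are Class 5.1.
Citrus degreaser: flash point 13.1 °C ≤ 30 °C → Class 3 (Flammable Liquid).
The bleaching compound has available-oxygen content 6.5 % by mass, which is ≥ 5 % by mass, so it is Class 5.1 (Oxidizer).
Class 5.1 net quantity: (two 6.88 kg packs = 13.76 kg) + (three 7.17 kg packs = 21.51 kg) = 35.27 kg.
35.27 kg is within the cargo aircraft limit of 50 kg for Class 5.1.
Class 3 quantity: 430 L.
That is within the Class 3 cargo aircraft limit of 500 L.
The segregation rule (Class 5.1 with Class 4.1) does not apply to Class 5.1 with Class 3.
Every hazard class is within its cargo aircraft limit and no segregation rule is violated.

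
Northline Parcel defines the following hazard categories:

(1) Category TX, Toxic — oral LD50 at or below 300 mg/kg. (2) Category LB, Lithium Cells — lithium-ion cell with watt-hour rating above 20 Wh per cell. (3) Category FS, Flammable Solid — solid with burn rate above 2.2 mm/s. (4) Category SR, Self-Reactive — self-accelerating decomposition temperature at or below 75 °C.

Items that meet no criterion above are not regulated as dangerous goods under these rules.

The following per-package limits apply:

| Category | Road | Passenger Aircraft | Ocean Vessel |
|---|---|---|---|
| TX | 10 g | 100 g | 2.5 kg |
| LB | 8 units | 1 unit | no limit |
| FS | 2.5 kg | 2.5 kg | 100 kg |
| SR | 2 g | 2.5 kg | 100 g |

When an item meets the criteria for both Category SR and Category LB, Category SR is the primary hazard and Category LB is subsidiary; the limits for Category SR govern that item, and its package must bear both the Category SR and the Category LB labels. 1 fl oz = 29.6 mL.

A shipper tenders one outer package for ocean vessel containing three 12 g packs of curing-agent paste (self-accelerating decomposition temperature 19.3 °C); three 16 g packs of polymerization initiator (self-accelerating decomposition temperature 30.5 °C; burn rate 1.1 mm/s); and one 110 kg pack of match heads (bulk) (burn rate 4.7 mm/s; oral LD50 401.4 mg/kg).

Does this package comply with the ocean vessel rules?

With self-accelerating decomposition temperature 19.3 °C (≤ 75 °C), the curing-agent paste falls in Category SR.
Polymerization initiator: self-accelerating decomposition temperature 30.5 °C ≤ 75 °C → Category SR (Self-Reactive).
The match heads (bulk) have burn rate 4.7 mm/s, which is > 2.2 mm/s, so they are Category FS (Flammable Solid).
Category FS quantity: 110 kg.
That exceeds the Category FS ocean vessel limit of 100 kg.
Category SR net quantity: (three 12 g packs = 36 g) + (three 16 g packs = 48 g) = 84 g.
84 g is within the ocean vessel limit of 100 g for Category SR.

No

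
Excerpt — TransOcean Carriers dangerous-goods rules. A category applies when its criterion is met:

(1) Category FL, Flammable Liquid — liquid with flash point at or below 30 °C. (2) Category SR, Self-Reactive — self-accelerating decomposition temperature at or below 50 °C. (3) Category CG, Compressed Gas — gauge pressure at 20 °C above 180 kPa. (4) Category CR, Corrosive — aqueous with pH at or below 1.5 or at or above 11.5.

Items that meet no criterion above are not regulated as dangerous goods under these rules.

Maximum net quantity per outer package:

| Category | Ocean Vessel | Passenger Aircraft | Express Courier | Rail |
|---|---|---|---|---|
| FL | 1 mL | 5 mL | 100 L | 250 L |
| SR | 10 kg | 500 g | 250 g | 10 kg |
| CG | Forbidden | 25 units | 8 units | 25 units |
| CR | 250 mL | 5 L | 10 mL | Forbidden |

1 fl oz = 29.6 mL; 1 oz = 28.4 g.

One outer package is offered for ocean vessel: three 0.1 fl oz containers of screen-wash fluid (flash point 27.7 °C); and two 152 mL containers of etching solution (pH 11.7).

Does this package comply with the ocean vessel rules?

Flash point 27.7 °C meets the Category FL criterion (Flammable Liquid), so the screen-wash fluid is Category FL.
With pH 11.7 (≥ 11.5), the etching solution falls in Category CR.
Category CR quantity: two 152 mL containers = 304 mL.
That exceeds the Category CR ocean vessel limit of 250 mL.
Category FL quantity: three 0.1 fl oz containers = 8.88 mL.
8.88 mL > 1 mL (ocean vessel limit, Category FL) — over the limit.

No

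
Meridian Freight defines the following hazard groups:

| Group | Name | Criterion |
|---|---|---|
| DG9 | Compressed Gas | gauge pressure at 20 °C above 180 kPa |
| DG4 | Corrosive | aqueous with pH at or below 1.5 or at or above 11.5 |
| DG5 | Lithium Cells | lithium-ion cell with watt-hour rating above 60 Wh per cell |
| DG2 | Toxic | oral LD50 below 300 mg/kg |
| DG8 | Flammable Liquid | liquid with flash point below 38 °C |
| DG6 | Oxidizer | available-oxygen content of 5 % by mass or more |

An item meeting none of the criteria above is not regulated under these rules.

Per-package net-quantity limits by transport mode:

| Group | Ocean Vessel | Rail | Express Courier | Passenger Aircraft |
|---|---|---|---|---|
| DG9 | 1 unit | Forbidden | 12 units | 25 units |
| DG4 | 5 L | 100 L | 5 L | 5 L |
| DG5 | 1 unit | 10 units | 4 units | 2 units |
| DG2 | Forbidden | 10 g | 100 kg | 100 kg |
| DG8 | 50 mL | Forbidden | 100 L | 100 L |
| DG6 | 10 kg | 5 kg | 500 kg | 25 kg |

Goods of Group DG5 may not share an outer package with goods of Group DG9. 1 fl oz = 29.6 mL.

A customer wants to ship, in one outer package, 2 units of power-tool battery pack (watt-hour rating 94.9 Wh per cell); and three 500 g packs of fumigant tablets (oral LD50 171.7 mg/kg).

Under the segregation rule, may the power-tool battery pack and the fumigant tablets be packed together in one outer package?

Yes

The power-tool battery pack has watt-hour rating 94.9 Wh per cell, which is > 60 Wh per cell, so it is Group DG5 (Lithium Cells).
Oral LD50 171.7 mg/kg meets the Group DG2 criterion (Toxic), so the fumigant tablets are Group DG2.
No segregation rule bars Group DG5 with Group DG2.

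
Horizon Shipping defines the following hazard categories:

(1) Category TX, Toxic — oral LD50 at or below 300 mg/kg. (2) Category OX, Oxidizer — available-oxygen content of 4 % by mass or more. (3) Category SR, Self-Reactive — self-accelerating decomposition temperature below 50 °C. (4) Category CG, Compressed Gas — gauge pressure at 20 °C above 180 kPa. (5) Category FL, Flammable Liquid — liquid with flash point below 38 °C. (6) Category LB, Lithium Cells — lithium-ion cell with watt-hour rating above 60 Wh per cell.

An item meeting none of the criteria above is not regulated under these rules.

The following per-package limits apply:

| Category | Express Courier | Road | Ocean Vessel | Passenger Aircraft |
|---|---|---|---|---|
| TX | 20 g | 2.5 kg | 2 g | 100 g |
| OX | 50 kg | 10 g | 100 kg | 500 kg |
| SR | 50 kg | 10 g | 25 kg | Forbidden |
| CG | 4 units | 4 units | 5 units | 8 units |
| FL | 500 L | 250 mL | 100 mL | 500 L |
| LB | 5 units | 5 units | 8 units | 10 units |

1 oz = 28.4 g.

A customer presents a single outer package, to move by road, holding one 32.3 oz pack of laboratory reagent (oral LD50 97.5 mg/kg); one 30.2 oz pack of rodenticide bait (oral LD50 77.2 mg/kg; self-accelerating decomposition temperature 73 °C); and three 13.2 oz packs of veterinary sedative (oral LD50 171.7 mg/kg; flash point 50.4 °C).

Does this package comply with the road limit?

No

Laboratory reagent: oral LD50 97.5 mg/kg ≤ 300 mg/kg → Category TX (Toxic).
The rodenticide bait has oral LD50 77.2 mg/kg, which is ≤ 300 mg/kg, so it is Category TX (Toxic).
Veterinary sedative: oral LD50 171.7 mg/kg ≤ 300 mg/kg → Category TX (Toxic).
Total Category TX: (one 32.3 oz pack = 917.32 g) + (one 30.2 oz pack = 857.68 g) + (three 13.2 oz packs = 1124.64 g) = 2899.64 g.
2899.64 g exceeds the road limit of 2.5 kg for Category TX.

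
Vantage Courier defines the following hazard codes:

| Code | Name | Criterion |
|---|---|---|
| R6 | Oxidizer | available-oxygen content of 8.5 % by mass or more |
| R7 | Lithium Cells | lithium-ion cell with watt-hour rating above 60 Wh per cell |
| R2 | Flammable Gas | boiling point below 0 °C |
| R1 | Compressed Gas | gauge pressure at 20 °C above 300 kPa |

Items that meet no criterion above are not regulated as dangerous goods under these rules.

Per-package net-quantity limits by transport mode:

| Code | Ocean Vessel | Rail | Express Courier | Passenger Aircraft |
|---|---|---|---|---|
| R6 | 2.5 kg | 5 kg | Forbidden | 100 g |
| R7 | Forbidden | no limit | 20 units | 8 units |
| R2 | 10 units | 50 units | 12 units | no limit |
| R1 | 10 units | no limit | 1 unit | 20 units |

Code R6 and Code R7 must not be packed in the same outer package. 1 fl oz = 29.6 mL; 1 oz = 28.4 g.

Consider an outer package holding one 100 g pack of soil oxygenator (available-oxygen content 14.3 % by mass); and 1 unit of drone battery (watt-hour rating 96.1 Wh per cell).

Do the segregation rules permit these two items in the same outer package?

Soil oxygenator: available-oxygen content 14.3 % by mass ≥ 8.5 % by mass → Code R6 (Oxidizer).
Drone battery: watt-hour rating 96.1 Wh per cell > 60 Wh per cell → Code R7 (Lithium Cells).
Code R6 and Code R7 may not share an outer package.

No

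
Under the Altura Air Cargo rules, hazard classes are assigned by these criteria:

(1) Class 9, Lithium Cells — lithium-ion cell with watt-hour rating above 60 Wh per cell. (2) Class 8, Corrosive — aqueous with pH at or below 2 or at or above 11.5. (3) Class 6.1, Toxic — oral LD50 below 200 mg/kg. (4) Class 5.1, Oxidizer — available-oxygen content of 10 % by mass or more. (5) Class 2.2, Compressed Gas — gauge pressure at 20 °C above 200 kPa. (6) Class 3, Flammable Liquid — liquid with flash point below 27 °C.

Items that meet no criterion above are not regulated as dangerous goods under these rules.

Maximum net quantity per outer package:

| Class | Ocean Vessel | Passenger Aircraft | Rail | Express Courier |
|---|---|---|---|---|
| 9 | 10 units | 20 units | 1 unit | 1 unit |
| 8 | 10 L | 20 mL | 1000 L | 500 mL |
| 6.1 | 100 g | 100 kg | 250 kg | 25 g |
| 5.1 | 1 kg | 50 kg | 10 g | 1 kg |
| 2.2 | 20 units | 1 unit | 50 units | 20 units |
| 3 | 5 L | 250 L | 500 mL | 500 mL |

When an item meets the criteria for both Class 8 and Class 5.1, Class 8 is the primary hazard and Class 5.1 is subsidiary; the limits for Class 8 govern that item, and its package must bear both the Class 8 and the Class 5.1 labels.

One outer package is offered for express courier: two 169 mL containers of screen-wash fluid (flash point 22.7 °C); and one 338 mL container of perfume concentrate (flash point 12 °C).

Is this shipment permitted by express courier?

With flash point 22.7 °C (< 27 °C), the screen-wash fluid falls in Class 3.
Flash point 12 °C meets the Class 3 criterion (Flammable Liquid), so the perfume concentrate is Class 3.
Total Class 3: (two 169 mL containers = 338 mL) + 338 mL = 676 mL.
676 mL exceeds the express courier limit of 500 mL for Class 3.

No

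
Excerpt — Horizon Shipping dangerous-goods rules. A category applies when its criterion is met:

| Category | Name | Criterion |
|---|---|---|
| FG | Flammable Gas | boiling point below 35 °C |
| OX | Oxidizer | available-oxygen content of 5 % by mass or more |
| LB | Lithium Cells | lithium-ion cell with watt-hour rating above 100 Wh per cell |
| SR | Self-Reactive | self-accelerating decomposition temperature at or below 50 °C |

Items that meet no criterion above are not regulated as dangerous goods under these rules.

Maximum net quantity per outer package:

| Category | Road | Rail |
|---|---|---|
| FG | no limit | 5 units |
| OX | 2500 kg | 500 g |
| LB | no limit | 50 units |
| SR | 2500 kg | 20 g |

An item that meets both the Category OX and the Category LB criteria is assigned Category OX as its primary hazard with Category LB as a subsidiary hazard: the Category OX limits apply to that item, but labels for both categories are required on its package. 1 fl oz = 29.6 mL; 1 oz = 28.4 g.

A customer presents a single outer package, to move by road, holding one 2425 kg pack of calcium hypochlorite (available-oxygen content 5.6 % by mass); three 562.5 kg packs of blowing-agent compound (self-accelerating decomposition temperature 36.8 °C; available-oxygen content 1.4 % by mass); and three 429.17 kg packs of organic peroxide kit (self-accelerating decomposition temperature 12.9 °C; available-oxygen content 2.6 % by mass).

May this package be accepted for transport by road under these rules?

No

With available-oxygen content 5.6 % by mass (≥ 5 % by mass), the calcium hypochlorite falls in Category OX.
Self-accelerating decomposition temperature 36.8 °C meets the Category SR criterion (Self-Reactive), so the blowing-agent compound is Category SR.
The organic peroxide kit has self-accelerating decomposition temperature 12.9 °C, which is ≤ 50 °C, so it is Category SR (Self-Reactive).
Category SR net quantity: (three 562.5 kg packs = 1687.5 kg) + (three 429.17 kg packs = 1287.51 kg) = 2975.01 kg.
That exceeds the Category SR road limit of 2500 kg.
Category OX quantity: 2425 kg.
That is within the Category OX road limit of 2500 kg.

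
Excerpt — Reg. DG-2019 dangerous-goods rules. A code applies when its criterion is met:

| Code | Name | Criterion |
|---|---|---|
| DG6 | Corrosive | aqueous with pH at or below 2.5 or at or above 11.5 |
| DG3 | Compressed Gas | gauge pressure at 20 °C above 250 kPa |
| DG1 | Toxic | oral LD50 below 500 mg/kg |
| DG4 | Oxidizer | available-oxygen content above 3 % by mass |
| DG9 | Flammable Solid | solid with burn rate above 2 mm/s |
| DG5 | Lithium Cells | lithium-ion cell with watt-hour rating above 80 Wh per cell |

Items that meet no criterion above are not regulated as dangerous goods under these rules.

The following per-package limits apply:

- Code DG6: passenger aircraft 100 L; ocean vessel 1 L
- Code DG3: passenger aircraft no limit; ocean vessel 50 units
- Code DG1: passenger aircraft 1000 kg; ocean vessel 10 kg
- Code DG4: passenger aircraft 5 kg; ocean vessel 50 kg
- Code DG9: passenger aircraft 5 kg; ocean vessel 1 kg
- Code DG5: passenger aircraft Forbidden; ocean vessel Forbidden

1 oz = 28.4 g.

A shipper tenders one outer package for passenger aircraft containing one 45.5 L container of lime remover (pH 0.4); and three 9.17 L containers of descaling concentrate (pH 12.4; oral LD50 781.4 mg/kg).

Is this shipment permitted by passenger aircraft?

Yes

pH 0.4 meets the Code DG6 criterion (Corrosive), so the lime remover is Code DG6.
Descaling concentrate: pH 12.4 ≥ 11.5 → Code DG6 (Corrosive).
Total Code DG6: 45.5 L + (three 9.17 L containers = 27.51 L) = 73.01 L.
That is within the Code DG6 passenger aircraft limit of 100 L.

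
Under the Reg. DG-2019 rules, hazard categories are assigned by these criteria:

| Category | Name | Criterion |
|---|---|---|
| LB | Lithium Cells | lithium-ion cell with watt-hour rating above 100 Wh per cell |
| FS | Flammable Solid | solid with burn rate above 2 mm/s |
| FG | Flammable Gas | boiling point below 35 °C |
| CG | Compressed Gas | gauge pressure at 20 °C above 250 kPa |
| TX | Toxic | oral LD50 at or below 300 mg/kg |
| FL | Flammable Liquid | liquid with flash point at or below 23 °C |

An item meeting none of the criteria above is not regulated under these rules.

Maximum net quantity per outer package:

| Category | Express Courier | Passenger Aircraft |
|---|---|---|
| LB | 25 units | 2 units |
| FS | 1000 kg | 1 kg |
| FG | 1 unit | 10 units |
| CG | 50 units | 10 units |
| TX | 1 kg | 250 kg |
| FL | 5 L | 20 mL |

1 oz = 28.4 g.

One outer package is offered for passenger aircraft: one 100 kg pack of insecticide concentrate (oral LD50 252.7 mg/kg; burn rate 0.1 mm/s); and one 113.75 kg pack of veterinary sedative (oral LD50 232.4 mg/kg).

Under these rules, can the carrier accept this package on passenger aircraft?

Insecticide concentrate: oral LD50 252.7 mg/kg ≤ 300 mg/kg → Category TX (Toxic).
Oral LD50 232.4 mg/kg meets the Category TX criterion (Toxic), so the veterinary sedative is Category TX.
Total Category TX: 100 kg + 113.75 kg = 213.75 kg.
213.75 kg is within the passenger aircraft limit of 250 kg for Category TX.

Yes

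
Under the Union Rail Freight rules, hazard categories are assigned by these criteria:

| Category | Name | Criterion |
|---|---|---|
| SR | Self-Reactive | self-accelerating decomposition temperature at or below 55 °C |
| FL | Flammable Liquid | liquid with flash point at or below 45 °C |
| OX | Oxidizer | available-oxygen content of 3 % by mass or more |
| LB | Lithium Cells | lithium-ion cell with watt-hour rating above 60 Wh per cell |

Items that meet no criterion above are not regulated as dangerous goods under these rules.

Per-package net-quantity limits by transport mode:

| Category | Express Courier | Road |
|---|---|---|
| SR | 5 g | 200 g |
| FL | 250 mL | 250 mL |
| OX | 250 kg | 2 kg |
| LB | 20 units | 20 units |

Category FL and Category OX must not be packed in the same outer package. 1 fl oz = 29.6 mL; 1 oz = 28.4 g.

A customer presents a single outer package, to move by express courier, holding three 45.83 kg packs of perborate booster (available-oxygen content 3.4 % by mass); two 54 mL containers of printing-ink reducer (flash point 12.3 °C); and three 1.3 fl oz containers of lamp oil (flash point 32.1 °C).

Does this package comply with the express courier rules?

With available-oxygen content 3.4 % by mass (≥ 3 % by mass), the perborate booster falls in Category OX.
The printing-ink reducer has flash point 12.3 °C, which is ≤ 45 °C, so it is Category FL (Flammable Liquid).
Flash point 32.1 °C meets the Category FL criterion (Flammable Liquid), so the lamp oil is Category FL.
Category FL net quantity: (two 54 mL containers = 108 mL) + (three 1.3 fl oz containers = 115.44 mL) = 223.44 mL.
223.44 mL ≤ 250 mL (express courier limit, Category FL) — within limit.
Category OX quantity: three 45.83 kg packs = 137.49 kg.
137.49 kg is within the express courier limit of 250 kg for Category OX.
Category FL and Category OX may not share an outer package.

No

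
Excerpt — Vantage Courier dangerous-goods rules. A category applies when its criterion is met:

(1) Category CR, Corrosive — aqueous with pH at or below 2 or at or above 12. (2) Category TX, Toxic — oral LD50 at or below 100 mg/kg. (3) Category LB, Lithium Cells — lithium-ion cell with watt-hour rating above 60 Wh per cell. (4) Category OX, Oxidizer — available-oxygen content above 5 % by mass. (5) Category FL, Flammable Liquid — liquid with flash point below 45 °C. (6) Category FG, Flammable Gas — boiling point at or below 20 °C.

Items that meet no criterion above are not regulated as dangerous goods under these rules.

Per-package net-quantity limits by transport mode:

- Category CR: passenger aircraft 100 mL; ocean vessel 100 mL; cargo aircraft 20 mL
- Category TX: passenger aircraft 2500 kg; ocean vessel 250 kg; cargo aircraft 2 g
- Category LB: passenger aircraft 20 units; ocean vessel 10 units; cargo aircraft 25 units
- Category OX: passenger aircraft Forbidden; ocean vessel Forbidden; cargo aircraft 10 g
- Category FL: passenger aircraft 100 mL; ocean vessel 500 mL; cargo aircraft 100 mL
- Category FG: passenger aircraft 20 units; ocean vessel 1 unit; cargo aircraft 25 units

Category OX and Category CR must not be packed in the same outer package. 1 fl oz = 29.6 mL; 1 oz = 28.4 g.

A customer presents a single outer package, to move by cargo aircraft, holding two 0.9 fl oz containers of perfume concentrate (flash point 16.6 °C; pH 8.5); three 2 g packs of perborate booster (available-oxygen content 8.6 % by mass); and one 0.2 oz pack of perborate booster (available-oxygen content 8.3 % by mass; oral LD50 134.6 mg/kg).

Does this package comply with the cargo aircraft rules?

The perfume concentrate has flash point 16.6 °C, which is < 45 °C, so it is Category FL (Flammable Liquid).
Available-oxygen content 8.6 % by mass meets the Category OX criterion (Oxidizer), so the perborate booster is Category OX.
With available-oxygen content 8.3 % by mass (> 5 % by mass), the perborate booster falls in Category OX.
Category OX net quantity: (three 2 g packs = 6 g) + (one 0.2 oz pack = 5.68 g) = 11.68 g.
11.68 g exceeds the cargo aircraft limit of 10 g for Category OX.
Category FL quantity: two 0.9 fl oz containers = 53.28 mL.
53.28 mL is within the cargo aircraft limit of 100 mL for Category FL.
The segregation rule (Category OX with Category CR) does not apply to Category OX with Category FL.

No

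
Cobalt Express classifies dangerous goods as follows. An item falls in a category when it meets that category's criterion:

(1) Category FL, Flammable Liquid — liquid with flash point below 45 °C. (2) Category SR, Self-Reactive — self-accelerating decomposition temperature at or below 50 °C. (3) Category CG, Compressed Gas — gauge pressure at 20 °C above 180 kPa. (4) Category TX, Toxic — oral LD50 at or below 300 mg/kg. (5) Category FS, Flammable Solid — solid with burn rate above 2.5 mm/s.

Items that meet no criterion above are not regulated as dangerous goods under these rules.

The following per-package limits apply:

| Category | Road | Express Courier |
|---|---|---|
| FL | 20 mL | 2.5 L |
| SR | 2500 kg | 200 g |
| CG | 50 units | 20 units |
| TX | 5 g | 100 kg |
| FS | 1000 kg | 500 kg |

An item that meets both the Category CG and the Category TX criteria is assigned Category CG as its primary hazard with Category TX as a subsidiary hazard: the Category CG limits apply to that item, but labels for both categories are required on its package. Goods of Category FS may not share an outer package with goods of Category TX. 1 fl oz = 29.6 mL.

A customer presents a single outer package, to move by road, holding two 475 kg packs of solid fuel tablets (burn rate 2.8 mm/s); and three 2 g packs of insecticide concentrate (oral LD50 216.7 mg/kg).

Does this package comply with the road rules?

No

Solid fuel tablets: burn rate 2.8 mm/s > 2.5 mm/s → Category FS (Flammable Solid).
Oral LD50 216.7 mg/kg meets the Category TX criterion (Toxic), so the insecticide concentrate is Category TX.
Category FS quantity: two 475 kg packs = 950 kg.
That is within the Category FS road limit of 1000 kg.
Category TX quantity: three 2 g packs = 6 g.
6 g > 5 g (road limit, Category TX) — over the limit.
Category FS and Category TX may not share an outer package.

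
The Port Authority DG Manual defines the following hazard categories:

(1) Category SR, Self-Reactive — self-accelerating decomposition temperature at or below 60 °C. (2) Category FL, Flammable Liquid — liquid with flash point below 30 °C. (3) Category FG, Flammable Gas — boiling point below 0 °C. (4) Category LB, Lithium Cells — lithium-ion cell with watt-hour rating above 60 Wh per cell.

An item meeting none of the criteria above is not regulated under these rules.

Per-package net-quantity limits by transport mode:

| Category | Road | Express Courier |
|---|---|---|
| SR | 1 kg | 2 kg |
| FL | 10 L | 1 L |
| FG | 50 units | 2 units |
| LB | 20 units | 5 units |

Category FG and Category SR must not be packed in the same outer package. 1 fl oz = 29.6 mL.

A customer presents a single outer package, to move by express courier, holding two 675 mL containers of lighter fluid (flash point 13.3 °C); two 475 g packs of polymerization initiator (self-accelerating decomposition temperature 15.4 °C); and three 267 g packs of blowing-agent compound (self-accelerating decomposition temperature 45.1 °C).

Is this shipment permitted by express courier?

No

The lighter fluid has flash point 13.3 °C, which is < 30 °C, so it is Category FL (Flammable Liquid).
The polymerization initiator has self-accelerating decomposition temperature 15.4 °C, which is ≤ 60 °C, so it is Category SR (Self-Reactive).
With self-accelerating decomposition temperature 45.1 °C (≤ 60 °C), the blowing-agent compound falls in Category SR.
Category FL quantity: two 675 mL containers = 1.35 L.
1.35 L > 1 L (express courier limit, Category FL) — over the limit.
Total Category SR: (two 475 g packs = 950 g) + (three 267 g packs = 801 g) = 1.751 kg.
1.751 kg is within the express courier limit of 2 kg for Category SR.
The segregation rule (Category FG with Category SR) does not apply to Category FL with Category SR.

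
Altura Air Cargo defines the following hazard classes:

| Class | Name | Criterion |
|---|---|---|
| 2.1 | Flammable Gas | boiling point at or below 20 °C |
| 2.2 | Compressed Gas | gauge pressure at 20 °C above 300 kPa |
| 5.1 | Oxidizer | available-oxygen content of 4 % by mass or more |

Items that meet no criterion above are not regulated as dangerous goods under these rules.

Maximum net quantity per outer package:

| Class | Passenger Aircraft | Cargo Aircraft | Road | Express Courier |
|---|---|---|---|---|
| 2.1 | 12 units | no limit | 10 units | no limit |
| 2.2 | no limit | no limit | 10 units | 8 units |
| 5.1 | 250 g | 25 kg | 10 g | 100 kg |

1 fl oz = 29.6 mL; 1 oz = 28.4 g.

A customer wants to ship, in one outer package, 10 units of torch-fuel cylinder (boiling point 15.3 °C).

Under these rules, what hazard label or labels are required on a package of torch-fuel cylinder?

Torch-fuel cylinder: boiling point 15.3 °C ≤ 20 °C → Class 2.1 (Flammable Gas).
Only the Class 2.1 label is required.

Class 2.1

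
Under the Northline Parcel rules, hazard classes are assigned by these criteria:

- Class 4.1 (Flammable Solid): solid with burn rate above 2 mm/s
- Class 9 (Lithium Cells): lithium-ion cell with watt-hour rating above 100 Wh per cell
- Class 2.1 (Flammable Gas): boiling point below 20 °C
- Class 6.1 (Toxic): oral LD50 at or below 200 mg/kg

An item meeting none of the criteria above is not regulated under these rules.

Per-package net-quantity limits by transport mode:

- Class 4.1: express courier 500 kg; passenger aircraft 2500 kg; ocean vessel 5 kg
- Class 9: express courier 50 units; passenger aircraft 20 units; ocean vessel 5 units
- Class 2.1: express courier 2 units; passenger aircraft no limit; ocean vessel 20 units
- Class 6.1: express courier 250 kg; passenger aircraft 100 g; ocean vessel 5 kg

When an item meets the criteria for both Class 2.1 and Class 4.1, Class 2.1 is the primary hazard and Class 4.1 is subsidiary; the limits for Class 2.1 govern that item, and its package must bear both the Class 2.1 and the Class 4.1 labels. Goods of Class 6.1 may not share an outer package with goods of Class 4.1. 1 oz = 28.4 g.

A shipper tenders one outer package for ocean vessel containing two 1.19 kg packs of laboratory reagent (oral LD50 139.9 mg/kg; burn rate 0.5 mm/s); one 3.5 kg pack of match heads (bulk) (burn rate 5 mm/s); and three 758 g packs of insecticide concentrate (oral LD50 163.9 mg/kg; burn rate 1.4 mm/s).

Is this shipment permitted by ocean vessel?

No

Laboratory reagent: oral LD50 139.9 mg/kg ≤ 200 mg/kg → Class 6.1 (Toxic).
The match heads (bulk) have burn rate 5 mm/s, which is > 2 mm/s, so they are Class 4.1 (Flammable Solid).
The insecticide concentrate has oral LD50 163.9 mg/kg, which is ≤ 200 mg/kg, so it is Class 6.1 (Toxic).
Total Class 6.1: (two 1.19 kg packs = 2.38 kg) + (three 758 g packs = 2.274 kg) = 4.654 kg.
That is within the Class 6.1 ocean vessel limit of 5 kg.
Class 4.1 quantity: 3.5 kg.
That is within the Class 4.1 ocean vessel limit of 5 kg.
Class 6.1 and Class 4.1 may not share an outer package.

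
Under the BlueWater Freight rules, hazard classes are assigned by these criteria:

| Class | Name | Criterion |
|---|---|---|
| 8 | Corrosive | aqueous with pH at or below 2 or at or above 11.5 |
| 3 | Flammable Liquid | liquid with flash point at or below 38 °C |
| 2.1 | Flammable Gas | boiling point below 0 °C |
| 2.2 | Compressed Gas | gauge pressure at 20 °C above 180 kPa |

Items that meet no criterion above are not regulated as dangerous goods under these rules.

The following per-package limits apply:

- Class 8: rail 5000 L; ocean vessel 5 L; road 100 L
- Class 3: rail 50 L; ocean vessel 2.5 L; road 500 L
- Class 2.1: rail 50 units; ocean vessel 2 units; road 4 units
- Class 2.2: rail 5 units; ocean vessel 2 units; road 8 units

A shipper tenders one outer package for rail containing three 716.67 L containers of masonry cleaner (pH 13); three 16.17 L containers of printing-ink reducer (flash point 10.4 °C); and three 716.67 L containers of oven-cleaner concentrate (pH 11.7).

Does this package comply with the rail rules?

Yes

pH 13 meets the Class 8 criterion (Corrosive), so the masonry cleaner is Class 8.
Flash point 10.4 °C meets the Class 3 criterion (Flammable Liquid), so the printing-ink reducer is Class 3.
pH 11.7 meets the Class 8 criterion (Corrosive), so the oven-cleaner concentrate is Class 8.
Total Class 8: (three 716.67 L containers = 2150.01 L) + (three 716.67 L containers = 2150.01 L) = 4300.02 L.
4300.02 L is within the rail limit of 5000 L for Class 8.
Class 3 quantity: three 16.17 L containers = 48.51 L.
That is within the Class 3 rail limit of 50 L.
Every hazard class is within its rail limit and no segregation rule is violated.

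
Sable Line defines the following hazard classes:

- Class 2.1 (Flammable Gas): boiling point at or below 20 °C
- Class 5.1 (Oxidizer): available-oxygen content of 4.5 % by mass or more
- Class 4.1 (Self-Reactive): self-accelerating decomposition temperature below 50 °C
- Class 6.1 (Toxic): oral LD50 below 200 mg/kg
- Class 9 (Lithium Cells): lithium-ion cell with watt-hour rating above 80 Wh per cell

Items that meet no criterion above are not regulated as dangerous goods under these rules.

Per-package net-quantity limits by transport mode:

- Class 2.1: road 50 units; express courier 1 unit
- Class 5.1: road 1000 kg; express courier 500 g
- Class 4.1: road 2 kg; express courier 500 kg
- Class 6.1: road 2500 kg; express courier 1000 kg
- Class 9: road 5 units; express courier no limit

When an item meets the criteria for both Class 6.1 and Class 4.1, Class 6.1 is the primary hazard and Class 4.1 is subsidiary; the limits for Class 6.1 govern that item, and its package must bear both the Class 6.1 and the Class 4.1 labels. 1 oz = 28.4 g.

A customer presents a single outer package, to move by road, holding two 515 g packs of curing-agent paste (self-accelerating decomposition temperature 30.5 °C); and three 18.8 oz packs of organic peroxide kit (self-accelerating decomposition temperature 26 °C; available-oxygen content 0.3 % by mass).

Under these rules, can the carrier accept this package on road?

Self-accelerating decomposition temperature 30.5 °C meets the Class 4.1 criterion (Self-Reactive), so the curing-agent paste is Class 4.1.
Organic peroxide kit: self-accelerating decomposition temperature 26 °C < 50 °C → Class 4.1 (Self-Reactive).
Class 4.1 net quantity: (two 515 g packs = 1.03 kg) + (three 18.8 oz packs = 1601.76 g) = 2631.76 g.
That exceeds the Class 4.1 road limit of 2 kg.

No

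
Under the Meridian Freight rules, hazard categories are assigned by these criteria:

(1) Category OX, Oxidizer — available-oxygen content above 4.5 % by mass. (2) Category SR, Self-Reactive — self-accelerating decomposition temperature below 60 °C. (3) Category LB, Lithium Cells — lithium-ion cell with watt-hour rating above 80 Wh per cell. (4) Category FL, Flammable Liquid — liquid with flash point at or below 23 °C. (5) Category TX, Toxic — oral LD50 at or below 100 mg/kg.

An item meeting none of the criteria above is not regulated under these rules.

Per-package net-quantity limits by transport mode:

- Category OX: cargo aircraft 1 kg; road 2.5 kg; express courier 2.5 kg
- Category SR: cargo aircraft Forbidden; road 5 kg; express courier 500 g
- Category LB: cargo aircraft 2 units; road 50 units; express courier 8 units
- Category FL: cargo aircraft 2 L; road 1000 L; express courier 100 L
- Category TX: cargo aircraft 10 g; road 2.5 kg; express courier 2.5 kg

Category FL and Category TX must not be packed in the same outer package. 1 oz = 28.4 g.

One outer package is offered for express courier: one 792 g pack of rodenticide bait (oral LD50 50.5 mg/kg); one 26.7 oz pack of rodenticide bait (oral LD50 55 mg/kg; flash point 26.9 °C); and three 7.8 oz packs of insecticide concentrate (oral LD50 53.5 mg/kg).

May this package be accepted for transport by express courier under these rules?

The rodenticide bait has oral LD50 50.5 mg/kg, which is ≤ 100 mg/kg, so it is Category TX (Toxic).
Rodenticide bait: oral LD50 55 mg/kg ≤ 100 mg/kg → Category TX (Toxic).
With oral LD50 53.5 mg/kg (≤ 100 mg/kg), the insecticide concentrate falls in Category TX.
Total Category TX: 792 g + (one 26.7 oz pack = 758.28 g) + (three 7.8 oz packs = 664.56 g) = 2214.84 g.
2214.84 g ≤ 2.5 kg (express courier limit, Category TX) — within limit.

Yes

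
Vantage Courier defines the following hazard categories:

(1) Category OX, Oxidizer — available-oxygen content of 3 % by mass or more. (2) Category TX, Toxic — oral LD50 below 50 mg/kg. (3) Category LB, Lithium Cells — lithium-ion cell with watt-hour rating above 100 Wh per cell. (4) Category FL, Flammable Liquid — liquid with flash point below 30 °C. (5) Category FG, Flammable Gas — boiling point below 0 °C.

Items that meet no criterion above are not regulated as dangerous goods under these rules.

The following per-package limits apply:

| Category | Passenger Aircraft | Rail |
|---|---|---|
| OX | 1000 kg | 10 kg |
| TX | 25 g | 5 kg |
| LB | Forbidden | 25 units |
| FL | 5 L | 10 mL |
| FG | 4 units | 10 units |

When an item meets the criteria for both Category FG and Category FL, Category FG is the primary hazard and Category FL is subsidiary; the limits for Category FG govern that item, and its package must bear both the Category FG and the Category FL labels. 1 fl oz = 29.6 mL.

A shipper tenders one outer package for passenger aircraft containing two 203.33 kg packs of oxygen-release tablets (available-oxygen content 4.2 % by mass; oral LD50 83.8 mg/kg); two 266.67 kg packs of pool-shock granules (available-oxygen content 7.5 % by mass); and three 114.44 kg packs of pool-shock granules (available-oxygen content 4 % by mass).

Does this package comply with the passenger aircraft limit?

Available-oxygen content 4.2 % by mass meets the Category OX criterion (Oxidizer), so the oxygen-release tablets are Category OX.
Available-oxygen content 7.5 % by mass meets the Category OX criterion (Oxidizer), so the pool-shock granules are Category OX.
Pool-shock granules: available-oxygen content 4 % by mass ≥ 3 % by mass → Category OX (Oxidizer).
Total Category OX: (two 203.33 kg packs = 406.66 kg) + (two 266.67 kg packs = 533.34 kg) + (three 114.44 kg packs = 343.32 kg) = 1283.32 kg.
1283.32 kg exceeds the passenger aircraft limit of 1000 kg for Category OX.

No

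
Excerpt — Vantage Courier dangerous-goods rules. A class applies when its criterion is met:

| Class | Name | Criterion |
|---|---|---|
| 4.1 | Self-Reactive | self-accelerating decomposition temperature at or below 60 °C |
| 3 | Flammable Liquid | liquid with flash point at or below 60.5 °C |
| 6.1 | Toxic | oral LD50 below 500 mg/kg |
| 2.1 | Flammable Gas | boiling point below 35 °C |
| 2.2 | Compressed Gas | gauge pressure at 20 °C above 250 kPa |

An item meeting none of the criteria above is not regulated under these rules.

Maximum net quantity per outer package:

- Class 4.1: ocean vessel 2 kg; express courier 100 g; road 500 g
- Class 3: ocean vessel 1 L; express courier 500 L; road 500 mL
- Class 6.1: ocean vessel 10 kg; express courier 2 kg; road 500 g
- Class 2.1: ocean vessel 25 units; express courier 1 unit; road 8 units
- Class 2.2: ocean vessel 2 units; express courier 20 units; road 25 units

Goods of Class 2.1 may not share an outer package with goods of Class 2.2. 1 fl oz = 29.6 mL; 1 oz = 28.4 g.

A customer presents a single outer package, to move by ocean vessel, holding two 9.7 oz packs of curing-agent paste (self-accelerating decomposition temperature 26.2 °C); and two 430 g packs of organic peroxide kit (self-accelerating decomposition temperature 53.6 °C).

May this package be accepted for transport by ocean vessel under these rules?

Yes

The curing-agent paste has self-accelerating decomposition temperature 26.2 °C, which is ≤ 60 °C, so it is Class 4.1 (Self-Reactive).
Organic peroxide kit: self-accelerating decomposition temperature 53.6 °C ≤ 60 °C → Class 4.1 (Self-Reactive).
Class 4.1 net quantity: (two 9.7 oz packs = 550.96 g) + (two 430 g packs = 860 g) = 1410.96 g.
1410.96 g ≤ 2 kg (ocean vessel limit, Class 4.1) — within limit.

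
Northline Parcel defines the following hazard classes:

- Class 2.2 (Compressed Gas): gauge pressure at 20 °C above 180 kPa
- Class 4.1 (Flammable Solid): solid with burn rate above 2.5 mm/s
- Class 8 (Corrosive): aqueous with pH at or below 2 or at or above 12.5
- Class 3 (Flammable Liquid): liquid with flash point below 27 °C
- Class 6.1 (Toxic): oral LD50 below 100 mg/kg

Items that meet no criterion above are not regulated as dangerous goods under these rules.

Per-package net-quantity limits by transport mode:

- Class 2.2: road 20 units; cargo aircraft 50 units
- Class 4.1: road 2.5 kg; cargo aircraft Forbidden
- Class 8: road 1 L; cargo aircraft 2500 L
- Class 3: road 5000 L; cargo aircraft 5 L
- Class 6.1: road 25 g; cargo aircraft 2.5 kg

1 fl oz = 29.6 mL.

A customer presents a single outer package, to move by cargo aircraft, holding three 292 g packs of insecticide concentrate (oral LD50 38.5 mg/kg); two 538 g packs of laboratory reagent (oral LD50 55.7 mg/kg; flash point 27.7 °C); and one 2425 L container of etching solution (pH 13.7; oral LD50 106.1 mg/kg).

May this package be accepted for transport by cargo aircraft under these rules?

Yes

Oral LD50 38.5 mg/kg meets the Class 6.1 criterion (Toxic), so the insecticide concentrate is Class 6.1.
The laboratory reagent has oral LD50 55.7 mg/kg, which is < 100 mg/kg, so it is Class 6.1 (Toxic).
With pH 13.7 (≥ 12.5), the etching solution falls in Class 8.
Class 6.1 net quantity: (three 292 g packs = 876 g) + (two 538 g packs = 1.076 kg) = 1.952 kg.
That is within the Class 6.1 cargo aircraft limit of 2.5 kg.
Class 8 quantity: 2425 L.
That is within the Class 8 cargo aircraft limit of 2500 L.
Every hazard class is within its cargo aircraft limit and no segregation rule is violated.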